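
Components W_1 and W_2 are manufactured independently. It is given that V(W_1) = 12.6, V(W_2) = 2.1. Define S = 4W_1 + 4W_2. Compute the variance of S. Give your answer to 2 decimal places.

235.20

By independence, V(S) = (4)²V(W_1) + (4)²V(W_2)
= (4)²·12.6 + (4)²·2.1 = 235.2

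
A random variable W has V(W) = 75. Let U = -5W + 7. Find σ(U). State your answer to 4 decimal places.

43.3013

V(-5W + 7) = (-5)²·75 = 1875
σ(U) = √1875 ≈ 43.3013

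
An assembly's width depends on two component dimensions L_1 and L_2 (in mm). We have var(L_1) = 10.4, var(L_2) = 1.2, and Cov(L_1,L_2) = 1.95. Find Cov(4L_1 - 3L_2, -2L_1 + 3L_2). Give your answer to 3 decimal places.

Cov(4L_1 - 3L_2, -2L_1 + 3L_2) = (4)(-2)var(L_1) + (-3)(3)var(L_2) + [(4)(3) + (-3)(-2)]Cov(L_1,L_2)
= -8·10.4 + -9·1.2 + 18·1.95 = -58.9

-58.900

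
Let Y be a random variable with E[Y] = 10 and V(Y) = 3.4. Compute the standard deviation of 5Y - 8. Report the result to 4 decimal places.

V(5Y - 8) = (5)²·3.4 = 85
σ(5Y - 8) = √85 ≈ 9.2195

9.2195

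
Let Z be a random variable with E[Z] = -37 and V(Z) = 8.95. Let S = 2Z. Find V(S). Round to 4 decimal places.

V(2Z) = (2)²·V(Z) = 4·8.95 = 35.8

35.8000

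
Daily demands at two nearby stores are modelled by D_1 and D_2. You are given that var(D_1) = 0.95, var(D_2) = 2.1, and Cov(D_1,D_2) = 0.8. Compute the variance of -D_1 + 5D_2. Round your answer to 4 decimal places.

var(-D_1 + 5D_2) = (-1)²·var(D_1) + (5)²·var(D_2) + 2·(-1)·(5)·Cov(D_1,D_2)
= 1·0.95 + 25·2.1 + -10·0.8 = 45.45

45.4500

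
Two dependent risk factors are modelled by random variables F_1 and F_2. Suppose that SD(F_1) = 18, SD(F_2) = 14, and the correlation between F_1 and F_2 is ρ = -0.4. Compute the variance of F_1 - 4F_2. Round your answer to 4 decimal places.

4266.4000

var(F_1) = (18)² = 324;  var(F_2) = (14)² = 196
cov(F_1,F_2) = ρ·SD(F_1)·SD(F_2) = -0.4·18·14 = -100.8
var(F_1 - 4F_2) = (1)²·var(F_1) + (-4)²·var(F_2) + 2·(1)·(-4)·cov(F_1,F_2)
= 1·324 + 16·196 + -8·-100.8 = 4266.4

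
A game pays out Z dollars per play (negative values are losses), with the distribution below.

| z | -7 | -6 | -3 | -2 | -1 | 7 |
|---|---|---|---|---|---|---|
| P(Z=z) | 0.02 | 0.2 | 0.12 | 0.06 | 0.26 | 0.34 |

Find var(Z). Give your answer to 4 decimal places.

E[Z] = (-7)(0.02) + (-6)(0.2) + (-3)(0.12) + (-2)(0.06) + (-1)(0.26) + (7)(0.34) = 0.3
E[Z²] = (-7)²(0.02) + (-6)²(0.2) + (-3)²(0.12) + (-2)²(0.06) + (-1)²(0.26) + (7)²(0.34) = 26.42
var(Z) = E[Z²] − (E[Z])² = 26.42 − (0.3)² = 26.33

26.3300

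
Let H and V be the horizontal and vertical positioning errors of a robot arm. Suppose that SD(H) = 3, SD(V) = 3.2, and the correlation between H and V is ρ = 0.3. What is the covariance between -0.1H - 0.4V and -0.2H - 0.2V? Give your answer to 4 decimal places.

1.2872

var(H) = (3)² = 9;  var(V) = (3.2)² = 10.24
cov(H,V) = ρ·SD(H)·SD(V) = 0.3·3·3.2 = 2.88
cov(-0.1H - 0.4V, -0.2H - 0.2V) = (-0.1)(-0.2)var(H) + (-0.4)(-0.2)var(V) + [(-0.1)(-0.2) + (-0.4)(-0.2)]cov(H,V)
= 0.02·9 + 0.08·10.24 + 0.1·2.88 = 1.2872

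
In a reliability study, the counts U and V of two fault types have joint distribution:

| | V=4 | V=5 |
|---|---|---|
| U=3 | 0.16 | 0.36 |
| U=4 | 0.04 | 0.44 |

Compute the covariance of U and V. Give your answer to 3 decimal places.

0.056

E[U] = 3.48,  E[V] = 4.8
E[UV] = 16.76
Cov(U,V) = E[UV] − E[U]E[V] = 16.76 − (3.48)(4.8) = 0.056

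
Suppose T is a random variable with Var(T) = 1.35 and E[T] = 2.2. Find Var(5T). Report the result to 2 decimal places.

33.75

Var(5T) = (5)²·Var(T) = 25·1.35 = 33.75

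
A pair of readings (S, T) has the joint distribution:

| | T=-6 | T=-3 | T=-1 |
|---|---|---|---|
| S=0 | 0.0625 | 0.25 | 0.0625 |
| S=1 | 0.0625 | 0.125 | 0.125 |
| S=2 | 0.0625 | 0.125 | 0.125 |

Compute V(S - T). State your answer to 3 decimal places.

3.359

E[S] = 0.9375,  E[T] = -2.9375,  E[ST] = -2.625
V(S) = 1.5625 − (0.9375)² = 0.68359375;  V(T) = 11.5625 − (-2.9375)² = 2.93359375
Cov(S,T) = -2.625 − (0.9375)(-2.9375) = 0.12890625
V(S - T) = (1)²·0.68359375 + (-1)²·2.93359375 + 2·(1)·(-1)·0.12890625 = 3.359375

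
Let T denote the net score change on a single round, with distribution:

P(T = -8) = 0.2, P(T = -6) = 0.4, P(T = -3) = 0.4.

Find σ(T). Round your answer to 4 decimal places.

1.9391

E[T] = (-8)(0.2) + (-6)(0.4) + (-3)(0.4) = -5.2
E[T²] = (-8)²(0.2) + (-6)²(0.4) + (-3)²(0.4) = 30.8
var(T) = E[T²] − (E[T])² = 30.8 − (-5.2)² = 3.76
σ(T) = √3.76 ≈ 1.9391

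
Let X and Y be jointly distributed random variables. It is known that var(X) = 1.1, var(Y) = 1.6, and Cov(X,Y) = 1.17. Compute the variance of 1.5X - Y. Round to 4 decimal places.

var(1.5X - Y) = (1.5)²·var(X) + (-1)²·var(Y) + 2·(1.5)·(-1)·Cov(X,Y)
= 2.25·1.1 + 1·1.6 + -3·1.17 = 0.565

0.5650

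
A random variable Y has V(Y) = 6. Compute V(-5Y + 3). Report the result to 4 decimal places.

V(-5Y + 3) = (-5)²·V(Y) = 25·6 = 150

150.0000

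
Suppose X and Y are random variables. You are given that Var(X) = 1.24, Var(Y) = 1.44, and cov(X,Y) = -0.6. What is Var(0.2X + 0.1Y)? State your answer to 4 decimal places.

Var(0.2X + 0.1Y) = (0.2)²·Var(X) + (0.1)²·Var(Y) + 2·(0.2)·(0.1)·cov(X,Y)
= 0.04·1.24 + 0.01·1.44 + 0.04·-0.6 = 0.04

0.0400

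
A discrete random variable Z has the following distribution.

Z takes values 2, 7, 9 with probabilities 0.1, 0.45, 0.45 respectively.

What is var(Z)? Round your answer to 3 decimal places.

E[Z] = (2)(0.1) + (7)(0.45) + (9)(0.45) = 7.4
E[Z²] = (2)²(0.1) + (7)²(0.45) + (9)²(0.45) = 58.9
var(Z) = E[Z²] − (E[Z])² = 58.9 − (7.4)² = 4.14

4.140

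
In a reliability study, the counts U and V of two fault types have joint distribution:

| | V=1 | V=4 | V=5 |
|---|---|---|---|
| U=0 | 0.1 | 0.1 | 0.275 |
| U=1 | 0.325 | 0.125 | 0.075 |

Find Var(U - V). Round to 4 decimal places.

4.3975

E[U] = 0.525,  E[V] = 3.075,  E[UV] = 1.2
Var(U) = 0.525 − (0.525)² = 0.249375;  Var(V) = 12.775 − (3.075)² = 3.319375
cov(U,V) = 1.2 − (0.525)(3.075) = -0.414375
Var(U - V) = (1)²·0.249375 + (-1)²·3.319375 + 2·(1)·(-1)·-0.414375 = 4.3975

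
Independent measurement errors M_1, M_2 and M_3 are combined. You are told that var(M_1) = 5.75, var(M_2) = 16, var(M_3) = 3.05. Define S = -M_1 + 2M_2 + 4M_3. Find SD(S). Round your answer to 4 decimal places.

By independence, var(S) = (-1)²var(M_1) + (2)²var(M_2) + (4)²var(M_3)
= (-1)²·5.75 + (2)²·16 + (4)²·3.05 = 118.55
SD(S) = √118.55 ≈ 10.8881

10.8881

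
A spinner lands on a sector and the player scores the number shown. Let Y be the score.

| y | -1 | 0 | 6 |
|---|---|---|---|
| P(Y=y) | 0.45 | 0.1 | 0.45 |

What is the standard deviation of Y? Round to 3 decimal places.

3.404

E[Y] = (-1)(0.45) + (0)(0.1) + (6)(0.45) = 2.25
E[Y²] = (-1)²(0.45) + (0)²(0.1) + (6)²(0.45) = 16.65
V(Y) = E[Y²] − (E[Y])² = 16.65 − (2.25)² = 11.5875
σ(Y) = √11.5875 ≈ 3.404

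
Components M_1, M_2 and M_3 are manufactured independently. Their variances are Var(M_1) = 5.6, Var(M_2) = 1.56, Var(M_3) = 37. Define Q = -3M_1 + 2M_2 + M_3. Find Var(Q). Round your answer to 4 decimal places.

By independence, Var(Q) = (-3)²Var(M_1) + (2)²Var(M_2) + (1)²Var(M_3)
= (-3)²·5.6 + (2)²·1.56 + (1)²·37 = 93.64

93.6400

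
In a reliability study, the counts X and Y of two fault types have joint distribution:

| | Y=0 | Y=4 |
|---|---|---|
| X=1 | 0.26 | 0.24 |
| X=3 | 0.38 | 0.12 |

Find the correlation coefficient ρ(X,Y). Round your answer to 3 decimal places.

-0.250

E[X] = 2,  E[Y] = 1.44
E[XY] = 2.4
Cov(X,Y) = E[XY] − E[X]E[Y] = 2.4 − (2)(1.44) = -0.48
var(X) = 1,  var(Y) = 3.6864
ρ = -0.48 / √(1·3.6864) ≈ -0.250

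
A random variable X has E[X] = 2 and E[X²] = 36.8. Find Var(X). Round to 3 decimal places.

32.800

Var(X) = 36.8 − (2)² = 32.8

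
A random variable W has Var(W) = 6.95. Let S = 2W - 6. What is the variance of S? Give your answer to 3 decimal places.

Var(2W - 6) = (2)²·Var(W) = 4·6.95 = 27.8

27.800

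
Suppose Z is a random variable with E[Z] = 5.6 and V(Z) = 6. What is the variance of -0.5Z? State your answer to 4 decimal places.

V(-0.5Z) = (-0.5)²·V(Z) = 0.25·6 = 1.5

1.5000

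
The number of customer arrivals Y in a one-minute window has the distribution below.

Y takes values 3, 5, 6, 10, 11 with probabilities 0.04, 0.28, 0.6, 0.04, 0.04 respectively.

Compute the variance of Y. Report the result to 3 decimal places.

2.278

E[Y] = (3)(0.04) + (5)(0.28) + (6)(0.6) + (10)(0.04) + (11)(0.04) = 5.96
E[Y²] = (3)²(0.04) + (5)²(0.28) + (6)²(0.6) + (10)²(0.04) + (11)²(0.04) = 37.8
V(Y) = E[Y²] − (E[Y])² = 37.8 − (5.96)² = 2.2784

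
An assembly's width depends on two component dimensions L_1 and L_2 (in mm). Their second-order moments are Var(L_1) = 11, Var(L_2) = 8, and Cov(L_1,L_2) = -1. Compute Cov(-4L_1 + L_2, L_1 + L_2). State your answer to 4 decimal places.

-33.0000

Cov(-4L_1 + L_2, L_1 + L_2) = (-4)(1)Var(L_1) + (1)(1)Var(L_2) + [(-4)(1) + (1)(1)]Cov(L_1,L_2)
= -4·11 + 1·8 + -3·-1 = -33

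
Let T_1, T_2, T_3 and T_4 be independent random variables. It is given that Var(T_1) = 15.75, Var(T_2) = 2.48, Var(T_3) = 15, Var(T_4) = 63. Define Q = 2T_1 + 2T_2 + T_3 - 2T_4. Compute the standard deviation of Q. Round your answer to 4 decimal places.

18.4369

By independence, Var(Q) = (2)²Var(T_1) + (2)²Var(T_2) + (1)²Var(T_3) + (-2)²Var(T_4)
= (2)²·15.75 + (2)²·2.48 + (1)²·15 + (-2)²·63 = 339.92
sd(Q) = √339.92 ≈ 18.4369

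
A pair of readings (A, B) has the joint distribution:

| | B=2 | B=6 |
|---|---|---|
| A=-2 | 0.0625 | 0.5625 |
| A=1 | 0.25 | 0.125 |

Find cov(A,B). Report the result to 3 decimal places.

-1.594

E[A] = -0.875,  E[B] = 4.75
E[AB] = -5.75
cov(A,B) = E[AB] − E[A]E[B] = -5.75 − (-0.875)(4.75) = -1.59375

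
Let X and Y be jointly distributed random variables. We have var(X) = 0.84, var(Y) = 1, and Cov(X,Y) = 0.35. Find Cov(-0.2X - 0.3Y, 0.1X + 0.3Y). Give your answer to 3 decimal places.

-0.138

Cov(-0.2X - 0.3Y, 0.1X + 0.3Y) = (-0.2)(0.1)var(X) + (-0.3)(0.3)var(Y) + [(-0.2)(0.3) + (-0.3)(0.1)]Cov(X,Y)
= -0.02·0.84 + -0.09·1 + -0.09·0.35 = -0.1383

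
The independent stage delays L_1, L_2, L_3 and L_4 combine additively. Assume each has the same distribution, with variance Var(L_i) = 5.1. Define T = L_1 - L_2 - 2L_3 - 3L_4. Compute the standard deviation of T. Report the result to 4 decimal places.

8.7464

By independence, Var(T) = (1)²Var(L_1) + (-1)²Var(L_2) + (-2)²Var(L_3) + (-3)²Var(L_4)
= (1)²·5.1 + (-1)²·5.1 + (-2)²·5.1 + (-3)²·5.1 = 76.5
SD(T) = √76.5 ≈ 8.7464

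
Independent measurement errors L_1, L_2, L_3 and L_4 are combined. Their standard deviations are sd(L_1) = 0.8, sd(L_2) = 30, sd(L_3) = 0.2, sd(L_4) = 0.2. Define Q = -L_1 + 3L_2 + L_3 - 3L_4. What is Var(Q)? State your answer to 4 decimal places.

8101.0400

Var(L_1) = 0.64, Var(L_2) = 900, Var(L_3) = 0.04, Var(L_4) = 0.04
By independence, Var(Q) = (-1)²Var(L_1) + (3)²Var(L_2) + (1)²Var(L_3) + (-3)²Var(L_4)
= (-1)²·0.64 + (3)²·900 + (1)²·0.04 + (-3)²·0.04 = 8101.04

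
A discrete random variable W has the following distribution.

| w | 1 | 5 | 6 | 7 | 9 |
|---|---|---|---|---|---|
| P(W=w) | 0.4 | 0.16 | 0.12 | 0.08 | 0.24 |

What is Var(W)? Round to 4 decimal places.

10.5504

E[W] = (1)(0.4) + (5)(0.16) + (6)(0.12) + (7)(0.08) + (9)(0.24) = 4.64
E[W²] = (1)²(0.4) + (5)²(0.16) + (6)²(0.12) + (7)²(0.08) + (9)²(0.24) = 32.08
Var(W) = E[W²] − (E[W])² = 32.08 − (4.64)² = 10.5504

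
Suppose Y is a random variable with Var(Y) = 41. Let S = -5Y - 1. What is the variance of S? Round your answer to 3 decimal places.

Var(-5Y - 1) = (-5)²·Var(Y) = 25·41 = 1025

1025.000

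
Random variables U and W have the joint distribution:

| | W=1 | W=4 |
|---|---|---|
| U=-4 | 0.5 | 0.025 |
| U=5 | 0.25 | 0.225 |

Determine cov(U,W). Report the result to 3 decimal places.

E[U] = 0.275,  E[W] = 1.75
E[UW] = 3.35
cov(U,W) = E[UW] − E[U]E[W] = 3.35 − (0.275)(1.75) = 2.86875

2.869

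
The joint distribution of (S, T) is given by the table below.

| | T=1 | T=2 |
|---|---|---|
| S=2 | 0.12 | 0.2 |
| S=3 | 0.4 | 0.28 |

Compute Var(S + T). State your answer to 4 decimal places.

E[S] = 2.68,  E[T] = 1.48,  E[ST] = 3.92
Var(S) = 7.4 − (2.68)² = 0.2176;  Var(T) = 2.44 − (1.48)² = 0.2496
cov(S,T) = 3.92 − (2.68)(1.48) = -0.0464
Var(S + T) = (1)²·0.2176 + (1)²·0.2496 + 2·(1)·(1)·-0.0464 = 0.3744

0.3744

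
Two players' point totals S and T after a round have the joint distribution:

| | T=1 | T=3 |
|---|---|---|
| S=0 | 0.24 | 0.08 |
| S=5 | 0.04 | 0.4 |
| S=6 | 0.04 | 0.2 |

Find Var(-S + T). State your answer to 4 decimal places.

E[S] = 3.64,  E[T] = 2.36,  E[ST] = 10.04
Var(S) = 19.64 − (3.64)² = 6.3904;  Var(T) = 6.44 − (2.36)² = 0.8704
Cov(S,T) = 10.04 − (3.64)(2.36) = 1.4496
Var(-S + T) = (-1)²·6.3904 + (1)²·0.8704 + 2·(-1)·(1)·1.4496 = 4.3616

4.3616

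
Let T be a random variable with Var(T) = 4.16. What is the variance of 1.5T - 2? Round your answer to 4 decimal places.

9.3600

Var(1.5T - 2) = (1.5)²·Var(T) = 2.25·4.16 = 9.36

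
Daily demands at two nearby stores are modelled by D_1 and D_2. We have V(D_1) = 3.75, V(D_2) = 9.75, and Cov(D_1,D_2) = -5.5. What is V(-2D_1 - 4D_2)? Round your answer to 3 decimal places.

V(-2D_1 - 4D_2) = (-2)²·V(D_1) + (-4)²·V(D_2) + 2·(-2)·(-4)·Cov(D_1,D_2)
= 4·3.75 + 16·9.75 + 16·-5.5 = 83

83.000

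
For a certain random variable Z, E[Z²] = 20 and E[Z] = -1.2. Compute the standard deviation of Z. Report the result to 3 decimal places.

Var(Z) = 20 − (-1.2)² = 18.56
SD(Z) = √18.56 ≈ 4.308

4.308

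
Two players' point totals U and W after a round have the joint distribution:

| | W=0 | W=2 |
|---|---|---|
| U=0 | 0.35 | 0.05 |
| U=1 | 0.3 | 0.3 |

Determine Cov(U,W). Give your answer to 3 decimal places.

E[U] = 0.6,  E[W] = 0.7
E[UW] = 0.6
Cov(U,W) = E[UW] − E[U]E[W] = 0.6 − (0.6)(0.7) = 0.18

0.180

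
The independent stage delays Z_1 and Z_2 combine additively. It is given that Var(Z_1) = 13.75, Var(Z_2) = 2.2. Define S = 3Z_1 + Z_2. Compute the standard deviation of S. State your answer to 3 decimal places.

11.223

By independence, Var(S) = (3)²Var(Z_1) + (1)²Var(Z_2)
= (3)²·13.75 + (1)²·2.2 = 125.95
SD(S) = √125.95 ≈ 11.223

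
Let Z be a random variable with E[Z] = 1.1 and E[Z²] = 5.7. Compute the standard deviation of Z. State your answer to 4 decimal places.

V(Z) = 5.7 − (1.1)² = 4.49
SD(Z) = √4.49 ≈ 2.1190

2.1190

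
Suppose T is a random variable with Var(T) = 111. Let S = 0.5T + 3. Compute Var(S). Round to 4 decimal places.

Var(0.5T + 3) = (0.5)²·Var(T) = 0.25·111 = 27.75

27.7500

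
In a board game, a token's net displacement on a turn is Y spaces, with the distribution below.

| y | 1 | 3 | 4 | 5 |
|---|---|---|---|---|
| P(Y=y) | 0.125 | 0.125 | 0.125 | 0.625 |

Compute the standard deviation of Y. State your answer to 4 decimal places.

E[Y] = (1)(0.125) + (3)(0.125) + (4)(0.125) + (5)(0.625) = 4.125
E[Y²] = (1)²(0.125) + (3)²(0.125) + (4)²(0.125) + (5)²(0.625) = 18.875
Var(Y) = E[Y²] − (E[Y])² = 18.875 − (4.125)² = 1.859375
SD(Y) = √1.859375 ≈ 1.3636

1.3636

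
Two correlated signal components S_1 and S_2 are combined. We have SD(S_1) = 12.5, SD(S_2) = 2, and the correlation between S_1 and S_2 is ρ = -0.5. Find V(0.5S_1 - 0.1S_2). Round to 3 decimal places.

40.353

V(S_1) = (12.5)² = 156.25;  V(S_2) = (2)² = 4
Cov(S_1,S_2) = ρ·SD(S_1)·SD(S_2) = -0.5·12.5·2 = -12.5
V(0.5S_1 - 0.1S_2) = (0.5)²·V(S_1) + (-0.1)²·V(S_2) + 2·(0.5)·(-0.1)·Cov(S_1,S_2)
= 0.25·156.25 + 0.01·4 + -0.1·-12.5 = 40.3525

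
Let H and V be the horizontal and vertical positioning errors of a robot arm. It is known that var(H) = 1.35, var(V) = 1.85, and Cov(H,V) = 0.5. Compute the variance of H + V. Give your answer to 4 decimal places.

4.2000

var(H + V) = (1)²·var(H) + (1)²·var(V) + 2·(1)·(1)·Cov(H,V)
= 1·1.35 + 1·1.85 + 2·0.5 = 4.2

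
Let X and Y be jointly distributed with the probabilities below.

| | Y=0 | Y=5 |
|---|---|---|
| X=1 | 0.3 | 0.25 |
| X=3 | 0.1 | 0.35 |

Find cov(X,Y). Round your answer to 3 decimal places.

E[X] = 1.9,  E[Y] = 3
E[XY] = 6.5
cov(X,Y) = E[XY] − E[X]E[Y] = 6.5 − (1.9)(3) = 0.8

0.800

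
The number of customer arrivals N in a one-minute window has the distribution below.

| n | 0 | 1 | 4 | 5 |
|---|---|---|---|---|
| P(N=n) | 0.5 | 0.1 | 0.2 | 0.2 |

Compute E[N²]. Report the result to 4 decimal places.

E[N²] = (0)²(0.5) + (1)²(0.1) + (4)²(0.2) + (5)²(0.2) = 8.3

8.3000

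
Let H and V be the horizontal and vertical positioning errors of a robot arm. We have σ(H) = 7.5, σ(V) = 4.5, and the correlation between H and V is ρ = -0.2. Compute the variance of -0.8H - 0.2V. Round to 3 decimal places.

Var(H) = (7.5)² = 56.25;  Var(V) = (4.5)² = 20.25
Cov(H,V) = ρ·σ(H)·σ(V) = -0.2·7.5·4.5 = -6.75
Var(-0.8H - 0.2V) = (-0.8)²·Var(H) + (-0.2)²·Var(V) + 2·(-0.8)·(-0.2)·Cov(H,V)
= 0.64·56.25 + 0.04·20.25 + 0.32·-6.75 = 34.65

34.650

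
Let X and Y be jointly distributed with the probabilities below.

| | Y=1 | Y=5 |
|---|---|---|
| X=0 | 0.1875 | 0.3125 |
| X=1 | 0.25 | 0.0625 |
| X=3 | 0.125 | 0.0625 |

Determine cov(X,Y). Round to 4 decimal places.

E[X] = 0.875,  E[Y] = 2.75
E[XY] = 1.875
cov(X,Y) = E[XY] − E[X]E[Y] = 1.875 − (0.875)(2.75) = -0.53125

-0.5313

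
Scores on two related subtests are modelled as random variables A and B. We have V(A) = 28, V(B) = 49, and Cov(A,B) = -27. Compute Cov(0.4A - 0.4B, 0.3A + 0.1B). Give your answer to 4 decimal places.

3.5600

Cov(0.4A - 0.4B, 0.3A + 0.1B) = (0.4)(0.3)V(A) + (-0.4)(0.1)V(B) + [(0.4)(0.1) + (-0.4)(0.3)]Cov(A,B)
= 0.12·28 + -0.04·49 + -0.08·-27 = 3.56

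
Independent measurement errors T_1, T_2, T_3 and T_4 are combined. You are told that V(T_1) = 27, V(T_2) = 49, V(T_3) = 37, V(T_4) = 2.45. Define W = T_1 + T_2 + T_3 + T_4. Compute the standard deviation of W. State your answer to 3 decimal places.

10.745

By independence, V(W) = (1)²V(T_1) + (1)²V(T_2) + (1)²V(T_3) + (1)²V(T_4)
= (1)²·27 + (1)²·49 + (1)²·37 + (1)²·2.45 = 115.45
sd(W) = √115.45 ≈ 10.745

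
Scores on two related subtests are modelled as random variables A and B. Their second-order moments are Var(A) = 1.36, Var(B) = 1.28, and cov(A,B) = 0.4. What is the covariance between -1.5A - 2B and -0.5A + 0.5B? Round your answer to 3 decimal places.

-0.160

cov(-1.5A - 2B, -0.5A + 0.5B) = (-1.5)(-0.5)Var(A) + (-2)(0.5)Var(B) + [(-1.5)(0.5) + (-2)(-0.5)]cov(A,B)
= 0.75·1.36 + -1·1.28 + 0.25·0.4 = -0.16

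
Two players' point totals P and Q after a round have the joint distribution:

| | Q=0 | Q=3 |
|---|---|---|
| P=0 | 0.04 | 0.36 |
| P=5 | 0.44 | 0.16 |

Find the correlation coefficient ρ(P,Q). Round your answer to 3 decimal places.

-0.621

E[P] = 3,  E[Q] = 1.56
E[PQ] = 2.4
cov(P,Q) = E[PQ] − E[P]E[Q] = 2.4 − (3)(1.56) = -2.28
Var(P) = 6,  Var(Q) = 2.2464
ρ = -2.28 / √(6·2.2464) ≈ -0.621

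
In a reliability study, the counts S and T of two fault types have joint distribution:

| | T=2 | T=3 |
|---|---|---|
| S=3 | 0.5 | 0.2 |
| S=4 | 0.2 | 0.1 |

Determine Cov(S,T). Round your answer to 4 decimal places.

E[S] = 3.3,  E[T] = 2.3
E[ST] = 7.6
Cov(S,T) = E[ST] − E[S]E[T] = 7.6 − (3.3)(2.3) = 0.01

0.0100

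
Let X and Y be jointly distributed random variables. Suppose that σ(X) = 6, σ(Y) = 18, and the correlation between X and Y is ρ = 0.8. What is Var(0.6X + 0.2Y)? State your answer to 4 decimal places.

Var(X) = (6)² = 36;  Var(Y) = (18)² = 324
Cov(X,Y) = ρ·σ(X)·σ(Y) = 0.8·6·18 = 86.4
Var(0.6X + 0.2Y) = (0.6)²·Var(X) + (0.2)²·Var(Y) + 2·(0.6)·(0.2)·Cov(X,Y)
= 0.36·36 + 0.04·324 + 0.24·86.4 = 46.656

46.6560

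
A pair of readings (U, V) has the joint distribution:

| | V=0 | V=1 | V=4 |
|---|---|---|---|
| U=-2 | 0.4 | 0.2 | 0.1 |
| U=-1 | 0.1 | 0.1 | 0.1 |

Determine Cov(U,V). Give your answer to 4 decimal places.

E[U] = -1.7,  E[V] = 1.1
E[UV] = -1.7
Cov(U,V) = E[UV] − E[U]E[V] = -1.7 − (-1.7)(1.1) = 0.17

0.1700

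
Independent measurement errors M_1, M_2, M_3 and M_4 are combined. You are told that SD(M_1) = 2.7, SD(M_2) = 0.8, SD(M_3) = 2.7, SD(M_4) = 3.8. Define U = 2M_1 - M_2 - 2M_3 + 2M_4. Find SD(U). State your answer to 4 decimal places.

10.8037

Var(M_1) = 7.29, Var(M_2) = 0.64, Var(M_3) = 7.29, Var(M_4) = 14.44
By independence, Var(U) = (2)²Var(M_1) + (-1)²Var(M_2) + (-2)²Var(M_3) + (2)²Var(M_4)
= (2)²·7.29 + (-1)²·0.64 + (-2)²·7.29 + (2)²·14.44 = 116.72
SD(U) = √116.72 ≈ 10.8037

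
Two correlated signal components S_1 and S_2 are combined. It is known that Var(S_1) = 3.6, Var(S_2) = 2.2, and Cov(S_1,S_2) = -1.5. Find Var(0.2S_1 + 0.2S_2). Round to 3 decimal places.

0.112

Var(0.2S_1 + 0.2S_2) = (0.2)²·Var(S_1) + (0.2)²·Var(S_2) + 2·(0.2)·(0.2)·Cov(S_1,S_2)
= 0.04·3.6 + 0.04·2.2 + 0.08·-1.5 = 0.112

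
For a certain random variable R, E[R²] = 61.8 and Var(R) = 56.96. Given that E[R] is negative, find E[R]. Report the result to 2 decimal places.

-2.20

(E[R])² = E[R²] − Var(R) = 61.8 − 56.96 = 4.84
E[R] = −√4.84 = -2.2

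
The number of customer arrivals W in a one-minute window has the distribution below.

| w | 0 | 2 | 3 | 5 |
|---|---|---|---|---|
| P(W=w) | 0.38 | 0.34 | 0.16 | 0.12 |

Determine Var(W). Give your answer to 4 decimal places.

E[W] = (0)(0.38) + (2)(0.34) + (3)(0.16) + (5)(0.12) = 1.76
E[W²] = (0)²(0.38) + (2)²(0.34) + (3)²(0.16) + (5)²(0.12) = 5.8
Var(W) = E[W²] − (E[W])² = 5.8 − (1.76)² = 2.7024

2.7024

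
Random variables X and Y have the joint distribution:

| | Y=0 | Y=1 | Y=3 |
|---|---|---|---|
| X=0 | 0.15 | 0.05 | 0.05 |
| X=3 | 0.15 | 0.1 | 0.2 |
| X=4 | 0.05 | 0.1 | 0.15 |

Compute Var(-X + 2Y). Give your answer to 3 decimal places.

E[X] = 2.55,  E[Y] = 1.45,  E[XY] = 4.3
Var(X) = 8.85 − (2.55)² = 2.3475;  Var(Y) = 3.85 − (1.45)² = 1.7475
Cov(X,Y) = 4.3 − (2.55)(1.45) = 0.6025
Var(-X + 2Y) = (-1)²·2.3475 + (2)²·1.7475 + 2·(-1)·(2)·0.6025 = 6.9275

6.928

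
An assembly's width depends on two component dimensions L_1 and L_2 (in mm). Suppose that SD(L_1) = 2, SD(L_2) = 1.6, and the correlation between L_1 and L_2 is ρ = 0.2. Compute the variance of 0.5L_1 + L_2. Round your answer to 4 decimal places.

var(L_1) = (2)² = 4;  var(L_2) = (1.6)² = 2.56
Cov(L_1,L_2) = ρ·SD(L_1)·SD(L_2) = 0.2·2·1.6 = 0.64
var(0.5L_1 + L_2) = (0.5)²·var(L_1) + (1)²·var(L_2) + 2·(0.5)·(1)·Cov(L_1,L_2)
= 0.25·4 + 1·2.56 + 1·0.64 = 4.2

4.2000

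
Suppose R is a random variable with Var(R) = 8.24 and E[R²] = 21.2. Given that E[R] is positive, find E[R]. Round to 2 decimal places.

3.60

(E[R])² = E[R²] − Var(R) = 21.2 − 8.24 = 12.96
E[R] = √12.96 = 3.6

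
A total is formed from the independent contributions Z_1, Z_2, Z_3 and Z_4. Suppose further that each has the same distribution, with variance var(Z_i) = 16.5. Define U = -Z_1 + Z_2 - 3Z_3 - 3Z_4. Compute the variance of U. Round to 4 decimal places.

By independence, var(U) = (-1)²var(Z_1) + (1)²var(Z_2) + (-3)²var(Z_3) + (-3)²var(Z_4)
= (-1)²·16.5 + (1)²·16.5 + (-3)²·16.5 + (-3)²·16.5 = 330

330.0000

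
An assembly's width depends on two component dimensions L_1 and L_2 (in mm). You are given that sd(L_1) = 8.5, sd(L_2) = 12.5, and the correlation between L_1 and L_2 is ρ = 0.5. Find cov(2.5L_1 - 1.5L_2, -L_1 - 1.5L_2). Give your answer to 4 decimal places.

Var(L_1) = (8.5)² = 72.25;  Var(L_2) = (12.5)² = 156.25
cov(L_1,L_2) = ρ·sd(L_1)·sd(L_2) = 0.5·8.5·12.5 = 53.125
cov(2.5L_1 - 1.5L_2, -L_1 - 1.5L_2) = (2.5)(-1)Var(L_1) + (-1.5)(-1.5)Var(L_2) + [(2.5)(-1.5) + (-1.5)(-1)]cov(L_1,L_2)
= -2.5·72.25 + 2.25·156.25 + -2.25·53.125 = 51.40625

51.4063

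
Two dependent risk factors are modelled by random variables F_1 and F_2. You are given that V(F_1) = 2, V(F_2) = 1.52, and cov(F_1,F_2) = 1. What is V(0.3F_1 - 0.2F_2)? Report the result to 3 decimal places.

V(0.3F_1 - 0.2F_2) = (0.3)²·V(F_1) + (-0.2)²·V(F_2) + 2·(0.3)·(-0.2)·cov(F_1,F_2)
= 0.09·2 + 0.04·1.52 + -0.12·1 = 0.1208

0.121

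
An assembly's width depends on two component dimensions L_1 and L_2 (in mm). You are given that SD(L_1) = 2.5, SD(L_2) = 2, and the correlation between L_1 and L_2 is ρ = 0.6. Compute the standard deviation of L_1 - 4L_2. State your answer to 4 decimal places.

var(L_1) = (2.5)² = 6.25;  var(L_2) = (2)² = 4
Cov(L_1,L_2) = ρ·SD(L_1)·SD(L_2) = 0.6·2.5·2 = 3
var(L_1 - 4L_2) = (1)²·var(L_1) + (-4)²·var(L_2) + 2·(1)·(-4)·Cov(L_1,L_2)
= 1·6.25 + 16·4 + -8·3 = 46.25
SD(L_1 - 4L_2) = √46.25 ≈ 6.8007

6.8007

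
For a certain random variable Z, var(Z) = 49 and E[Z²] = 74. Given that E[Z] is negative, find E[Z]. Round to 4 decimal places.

-5.0000

(E[Z])² = E[Z²] − var(Z) = 74 − 49 = 25
E[Z] = −√25 = -5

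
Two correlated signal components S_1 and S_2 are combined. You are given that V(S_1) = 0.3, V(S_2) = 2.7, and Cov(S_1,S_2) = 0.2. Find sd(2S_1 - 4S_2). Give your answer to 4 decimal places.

V(2S_1 - 4S_2) = (2)²·V(S_1) + (-4)²·V(S_2) + 2·(2)·(-4)·Cov(S_1,S_2)
= 4·0.3 + 16·2.7 + -16·0.2 = 41.2
sd(2S_1 - 4S_2) = √41.2 ≈ 6.4187

6.4187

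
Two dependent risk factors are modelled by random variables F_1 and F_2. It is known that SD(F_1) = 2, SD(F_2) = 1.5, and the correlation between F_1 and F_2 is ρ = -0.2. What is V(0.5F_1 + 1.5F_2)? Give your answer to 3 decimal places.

V(F_1) = (2)² = 4;  V(F_2) = (1.5)² = 2.25
Cov(F_1,F_2) = ρ·SD(F_1)·SD(F_2) = -0.2·2·1.5 = -0.6
V(0.5F_1 + 1.5F_2) = (0.5)²·V(F_1) + (1.5)²·V(F_2) + 2·(0.5)·(1.5)·Cov(F_1,F_2)
= 0.25·4 + 2.25·2.25 + 1.5·-0.6 = 5.1625

5.163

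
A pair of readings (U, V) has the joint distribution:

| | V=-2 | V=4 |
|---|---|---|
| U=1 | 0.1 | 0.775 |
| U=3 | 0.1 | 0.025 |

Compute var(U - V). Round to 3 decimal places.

7.998

E[U] = 1.25,  E[V] = 2.8,  E[UV] = 2.6
var(U) = 2 − (1.25)² = 0.4375;  var(V) = 13.6 − (2.8)² = 5.76
Cov(U,V) = 2.6 − (1.25)(2.8) = -0.9
var(U - V) = (1)²·0.4375 + (-1)²·5.76 + 2·(1)·(-1)·-0.9 = 7.9975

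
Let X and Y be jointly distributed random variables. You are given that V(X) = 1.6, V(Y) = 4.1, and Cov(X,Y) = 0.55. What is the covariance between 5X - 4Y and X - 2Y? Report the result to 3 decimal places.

33.100

Cov(5X - 4Y, X - 2Y) = (5)(1)V(X) + (-4)(-2)V(Y) + [(5)(-2) + (-4)(1)]Cov(X,Y)
= 5·1.6 + 8·4.1 + -14·0.55 = 33.1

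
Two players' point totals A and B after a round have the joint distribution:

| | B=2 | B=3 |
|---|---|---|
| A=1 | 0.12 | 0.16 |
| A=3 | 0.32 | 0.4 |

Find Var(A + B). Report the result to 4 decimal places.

1.0400

E[A] = 2.44,  E[B] = 2.56,  E[AB] = 6.24
Var(A) = 6.76 − (2.44)² = 0.8064;  Var(B) = 6.8 − (2.56)² = 0.2464
Cov(A,B) = 6.24 − (2.44)(2.56) = -0.0064
Var(A + B) = (1)²·0.8064 + (1)²·0.2464 + 2·(1)·(1)·-0.0064 = 1.04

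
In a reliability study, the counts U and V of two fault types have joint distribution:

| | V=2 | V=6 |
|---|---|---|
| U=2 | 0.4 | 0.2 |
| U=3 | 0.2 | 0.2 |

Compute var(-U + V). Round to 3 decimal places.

3.760

E[U] = 2.4,  E[V] = 3.6,  E[UV] = 8.8
var(U) = 6 − (2.4)² = 0.24;  var(V) = 16.8 − (3.6)² = 3.84
cov(U,V) = 8.8 − (2.4)(3.6) = 0.16
var(-U + V) = (-1)²·0.24 + (1)²·3.84 + 2·(-1)·(1)·0.16 = 3.76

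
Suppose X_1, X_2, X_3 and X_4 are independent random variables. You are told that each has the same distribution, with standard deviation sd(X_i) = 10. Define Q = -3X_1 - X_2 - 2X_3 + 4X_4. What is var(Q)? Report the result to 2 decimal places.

3000.00

var(X_i) = (10)² = 100
By independence, var(Q) = (-3)²var(X_1) + (-1)²var(X_2) + (-2)²var(X_3) + (4)²var(X_4)
= (-3)²·100 + (-1)²·100 + (-2)²·100 + (4)²·100 = 3000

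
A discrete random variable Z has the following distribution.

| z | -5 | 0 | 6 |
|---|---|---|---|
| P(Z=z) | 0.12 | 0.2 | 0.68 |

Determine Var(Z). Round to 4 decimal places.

E[Z] = (-5)(0.12) + (0)(0.2) + (6)(0.68) = 3.48
E[Z²] = (-5)²(0.12) + (0)²(0.2) + (6)²(0.68) = 27.48
Var(Z) = E[Z²] − (E[Z])² = 27.48 − (3.48)² = 15.3696

15.3696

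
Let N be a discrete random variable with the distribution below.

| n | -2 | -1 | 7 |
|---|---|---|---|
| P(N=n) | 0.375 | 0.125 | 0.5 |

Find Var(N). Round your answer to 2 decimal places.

19.23

E[N] = (-2)(0.375) + (-1)(0.125) + (7)(0.5) = 2.625
E[N²] = (-2)²(0.375) + (-1)²(0.125) + (7)²(0.5) = 26.125
Var(N) = E[N²] − (E[N])² = 26.125 − (2.625)² = 19.234375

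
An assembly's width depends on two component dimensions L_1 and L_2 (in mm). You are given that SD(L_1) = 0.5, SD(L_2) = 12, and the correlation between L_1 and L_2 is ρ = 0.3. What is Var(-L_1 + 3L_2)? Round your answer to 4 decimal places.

Var(L_1) = (0.5)² = 0.25;  Var(L_2) = (12)² = 144
Cov(L_1,L_2) = ρ·SD(L_1)·SD(L_2) = 0.3·0.5·12 = 1.8
Var(-L_1 + 3L_2) = (-1)²·Var(L_1) + (3)²·Var(L_2) + 2·(-1)·(3)·Cov(L_1,L_2)
= 1·0.25 + 9·144 + -6·1.8 = 1285.45

1285.4500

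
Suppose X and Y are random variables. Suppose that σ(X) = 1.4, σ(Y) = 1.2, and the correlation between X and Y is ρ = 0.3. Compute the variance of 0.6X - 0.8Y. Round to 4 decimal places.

1.1434

Var(X) = (1.4)² = 1.96;  Var(Y) = (1.2)² = 1.44
Cov(X,Y) = ρ·σ(X)·σ(Y) = 0.3·1.4·1.2 = 0.504
Var(0.6X - 0.8Y) = (0.6)²·Var(X) + (-0.8)²·Var(Y) + 2·(0.6)·(-0.8)·Cov(X,Y)
= 0.36·1.96 + 0.64·1.44 + -0.96·0.504 = 1.14336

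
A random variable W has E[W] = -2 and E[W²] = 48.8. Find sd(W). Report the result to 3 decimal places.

var(W) = 48.8 − (-2)² = 44.8
sd(W) = √44.8 ≈ 6.693

6.693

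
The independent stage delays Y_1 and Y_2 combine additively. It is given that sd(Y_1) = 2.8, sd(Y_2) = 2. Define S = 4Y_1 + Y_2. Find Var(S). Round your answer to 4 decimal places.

Var(Y_1) = 7.84, Var(Y_2) = 4
By independence, Var(S) = (4)²Var(Y_1) + (1)²Var(Y_2)
= (4)²·7.84 + (1)²·4 = 129.44

129.4400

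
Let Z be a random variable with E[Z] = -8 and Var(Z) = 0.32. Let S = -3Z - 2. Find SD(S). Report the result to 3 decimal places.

Var(-3Z - 2) = (-3)²·0.32 = 2.88
SD(S) = √2.88 ≈ 1.697

1.697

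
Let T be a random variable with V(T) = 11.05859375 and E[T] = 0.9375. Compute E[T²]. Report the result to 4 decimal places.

E[T²] = V(T) + (E[T])² = 11.05859375 + (0.9375)² = 11.9375

11.9375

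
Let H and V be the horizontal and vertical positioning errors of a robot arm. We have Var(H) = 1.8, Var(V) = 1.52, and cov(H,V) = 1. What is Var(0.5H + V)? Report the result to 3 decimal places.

2.970

Var(0.5H + V) = (0.5)²·Var(H) + (1)²·Var(V) + 2·(0.5)·(1)·cov(H,V)
= 0.25·1.8 + 1·1.52 + 1·1 = 2.97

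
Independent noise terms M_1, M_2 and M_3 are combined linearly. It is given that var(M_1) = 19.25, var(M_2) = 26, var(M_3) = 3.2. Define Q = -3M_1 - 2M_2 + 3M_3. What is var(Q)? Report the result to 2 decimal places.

By independence, var(Q) = (-3)²var(M_1) + (-2)²var(M_2) + (3)²var(M_3)
= (-3)²·19.25 + (-2)²·26 + (3)²·3.2 = 306.05

306.05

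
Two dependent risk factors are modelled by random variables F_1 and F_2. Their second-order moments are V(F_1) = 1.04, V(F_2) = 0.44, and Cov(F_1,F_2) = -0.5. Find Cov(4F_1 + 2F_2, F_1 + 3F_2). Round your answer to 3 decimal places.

-0.200

Cov(4F_1 + 2F_2, F_1 + 3F_2) = (4)(1)V(F_1) + (2)(3)V(F_2) + [(4)(3) + (2)(1)]Cov(F_1,F_2)
= 4·1.04 + 6·0.44 + 14·-0.5 = -0.2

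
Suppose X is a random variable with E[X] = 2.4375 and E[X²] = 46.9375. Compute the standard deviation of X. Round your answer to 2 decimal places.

6.40

Var(X) = 46.9375 − (2.4375)² = 40.99609375
SD(X) = √40.99609375 ≈ 6.40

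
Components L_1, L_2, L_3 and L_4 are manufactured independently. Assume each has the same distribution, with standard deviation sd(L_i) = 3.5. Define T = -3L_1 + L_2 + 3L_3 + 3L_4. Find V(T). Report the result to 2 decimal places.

343.00

V(L_i) = (3.5)² = 12.25
By independence, V(T) = (-3)²V(L_1) + (1)²V(L_2) + (3)²V(L_3) + (3)²V(L_4)
= (-3)²·12.25 + (1)²·12.25 + (3)²·12.25 + (3)²·12.25 = 343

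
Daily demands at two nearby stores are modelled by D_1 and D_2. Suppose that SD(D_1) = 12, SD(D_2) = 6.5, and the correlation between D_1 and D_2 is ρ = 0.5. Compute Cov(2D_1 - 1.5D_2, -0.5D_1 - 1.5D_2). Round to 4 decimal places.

Var(D_1) = (12)² = 144;  Var(D_2) = (6.5)² = 42.25
Cov(D_1,D_2) = ρ·SD(D_1)·SD(D_2) = 0.5·12·6.5 = 39
Cov(2D_1 - 1.5D_2, -0.5D_1 - 1.5D_2) = (2)(-0.5)Var(D_1) + (-1.5)(-1.5)Var(D_2) + [(2)(-1.5) + (-1.5)(-0.5)]Cov(D_1,D_2)
= -1·144 + 2.25·42.25 + -2.25·39 = -136.6875

-136.6875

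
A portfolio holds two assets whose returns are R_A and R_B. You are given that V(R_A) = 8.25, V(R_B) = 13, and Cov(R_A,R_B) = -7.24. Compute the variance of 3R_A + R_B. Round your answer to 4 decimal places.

43.8100

V(3R_A + R_B) = (3)²·V(R_A) + (1)²·V(R_B) + 2·(3)·(1)·Cov(R_A,R_B)
= 9·8.25 + 1·13 + 6·-7.24 = 43.81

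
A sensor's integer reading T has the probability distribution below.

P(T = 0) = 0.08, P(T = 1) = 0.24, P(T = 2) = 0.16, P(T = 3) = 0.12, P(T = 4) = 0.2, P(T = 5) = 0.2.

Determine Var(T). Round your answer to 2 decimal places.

E[T] = (0)(0.08) + (1)(0.24) + (2)(0.16) + (3)(0.12) + (4)(0.2) + (5)(0.2) = 2.72
E[T²] = (0)²(0.08) + (1)²(0.24) + (2)²(0.16) + (3)²(0.12) + (4)²(0.2) + (5)²(0.2) = 10.16
Var(T) = E[T²] − (E[T])² = 10.16 − (2.72)² = 2.7616

2.76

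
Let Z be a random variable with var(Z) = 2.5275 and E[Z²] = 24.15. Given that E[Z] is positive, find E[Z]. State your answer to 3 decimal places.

(E[Z])² = E[Z²] − var(Z) = 24.15 − 2.5275 = 21.6225
E[Z] = √21.6225 = 4.65

4.650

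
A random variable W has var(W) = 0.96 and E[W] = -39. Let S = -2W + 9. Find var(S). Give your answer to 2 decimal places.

3.84

var(-2W + 9) = (-2)²·var(W) = 4·0.96 = 3.84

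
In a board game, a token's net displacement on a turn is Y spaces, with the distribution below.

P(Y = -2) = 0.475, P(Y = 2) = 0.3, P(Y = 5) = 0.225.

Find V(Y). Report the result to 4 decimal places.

E[Y] = (-2)(0.475) + (2)(0.3) + (5)(0.225) = 0.775
E[Y²] = (-2)²(0.475) + (2)²(0.3) + (5)²(0.225) = 8.725
V(Y) = E[Y²] − (E[Y])² = 8.725 − (0.775)² = 8.124375

8.1244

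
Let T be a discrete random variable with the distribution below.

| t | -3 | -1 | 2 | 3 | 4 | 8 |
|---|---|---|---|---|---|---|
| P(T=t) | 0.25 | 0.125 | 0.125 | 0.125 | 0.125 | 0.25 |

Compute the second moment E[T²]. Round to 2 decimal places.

E[T²] = (-3)²(0.25) + (-1)²(0.125) + (2)²(0.125) + (3)²(0.125) + (4)²(0.125) + (8)²(0.25) = 22

22.00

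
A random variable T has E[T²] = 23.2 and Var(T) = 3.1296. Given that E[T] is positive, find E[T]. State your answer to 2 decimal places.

(E[T])² = E[T²] − Var(T) = 23.2 − 3.1296 = 20.0704
E[T] = √20.0704 = 4.48

4.48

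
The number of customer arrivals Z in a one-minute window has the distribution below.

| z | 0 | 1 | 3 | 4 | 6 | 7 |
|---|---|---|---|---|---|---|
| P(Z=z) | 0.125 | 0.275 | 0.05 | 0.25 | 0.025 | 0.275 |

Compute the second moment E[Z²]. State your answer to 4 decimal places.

E[Z²] = (0)²(0.125) + (1)²(0.275) + (3)²(0.05) + (4)²(0.25) + (6)²(0.025) + (7)²(0.275) = 19.1

19.1000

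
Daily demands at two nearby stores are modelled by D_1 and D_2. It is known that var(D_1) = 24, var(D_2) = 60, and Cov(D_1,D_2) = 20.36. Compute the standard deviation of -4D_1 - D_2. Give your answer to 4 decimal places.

var(-4D_1 - D_2) = (-4)²·var(D_1) + (-1)²·var(D_2) + 2·(-4)·(-1)·Cov(D_1,D_2)
= 16·24 + 1·60 + 8·20.36 = 606.88
SD(-4D_1 - D_2) = √606.88 ≈ 24.6349

24.6349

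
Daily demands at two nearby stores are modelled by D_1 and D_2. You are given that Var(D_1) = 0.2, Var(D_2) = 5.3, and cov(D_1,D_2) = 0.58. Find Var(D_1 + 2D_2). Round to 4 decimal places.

Var(D_1 + 2D_2) = (1)²·Var(D_1) + (2)²·Var(D_2) + 2·(1)·(2)·cov(D_1,D_2)
= 1·0.2 + 4·5.3 + 4·0.58 = 23.72

23.7200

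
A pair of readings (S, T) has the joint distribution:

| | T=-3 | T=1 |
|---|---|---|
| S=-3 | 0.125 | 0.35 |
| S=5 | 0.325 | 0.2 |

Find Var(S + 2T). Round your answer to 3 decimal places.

E[S] = 1.2,  E[T] = -0.8,  E[ST] = -3.8
Var(S) = 17.4 − (1.2)² = 15.96;  Var(T) = 4.6 − (-0.8)² = 3.96
Cov(S,T) = -3.8 − (1.2)(-0.8) = -2.84
Var(S + 2T) = (1)²·15.96 + (2)²·3.96 + 2·(1)·(2)·-2.84 = 20.44

20.440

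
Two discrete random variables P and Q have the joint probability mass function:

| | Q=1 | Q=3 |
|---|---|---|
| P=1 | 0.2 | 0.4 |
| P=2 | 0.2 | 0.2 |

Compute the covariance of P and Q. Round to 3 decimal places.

E[P] = 1.4,  E[Q] = 2.2
E[PQ] = 3
cov(P,Q) = E[PQ] − E[P]E[Q] = 3 − (1.4)(2.2) = -0.08

-0.080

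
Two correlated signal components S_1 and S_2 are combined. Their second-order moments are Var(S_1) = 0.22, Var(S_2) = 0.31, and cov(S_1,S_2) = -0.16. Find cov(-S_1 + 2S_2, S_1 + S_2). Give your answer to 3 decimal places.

cov(-S_1 + 2S_2, S_1 + S_2) = (-1)(1)Var(S_1) + (2)(1)Var(S_2) + [(-1)(1) + (2)(1)]cov(S_1,S_2)
= -1·0.22 + 2·0.31 + 1·-0.16 = 0.24

0.240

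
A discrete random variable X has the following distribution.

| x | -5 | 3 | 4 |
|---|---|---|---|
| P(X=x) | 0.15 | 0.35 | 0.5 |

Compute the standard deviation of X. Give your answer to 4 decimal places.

3.1000

E[X] = (-5)(0.15) + (3)(0.35) + (4)(0.5) = 2.3
E[X²] = (-5)²(0.15) + (3)²(0.35) + (4)²(0.5) = 14.9
Var(X) = E[X²] − (E[X])² = 14.9 − (2.3)² = 9.61
sd(X) = √9.61 ≈ 3.1000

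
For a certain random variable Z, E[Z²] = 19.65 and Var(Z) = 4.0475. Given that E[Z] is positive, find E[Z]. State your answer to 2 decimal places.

3.95

(E[Z])² = E[Z²] − Var(Z) = 19.65 − 4.0475 = 15.6025
E[Z] = √15.6025 = 3.95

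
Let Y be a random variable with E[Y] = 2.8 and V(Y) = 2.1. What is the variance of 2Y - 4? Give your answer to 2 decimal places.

8.40

V(2Y - 4) = (2)²·V(Y) = 4·2.1 = 8.4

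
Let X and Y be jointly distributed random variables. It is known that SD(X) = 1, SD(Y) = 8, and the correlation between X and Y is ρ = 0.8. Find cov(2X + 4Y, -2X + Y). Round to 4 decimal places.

V(X) = (1)² = 1;  V(Y) = (8)² = 64
cov(X,Y) = ρ·SD(X)·SD(Y) = 0.8·1·8 = 6.4
cov(2X + 4Y, -2X + Y) = (2)(-2)V(X) + (4)(1)V(Y) + [(2)(1) + (4)(-2)]cov(X,Y)
= -4·1 + 4·64 + -6·6.4 = 213.6

213.6000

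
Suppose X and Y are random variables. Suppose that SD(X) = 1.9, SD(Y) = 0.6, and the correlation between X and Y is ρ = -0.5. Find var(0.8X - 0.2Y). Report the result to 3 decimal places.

2.507

var(X) = (1.9)² = 3.61;  var(Y) = (0.6)² = 0.36
cov(X,Y) = ρ·SD(X)·SD(Y) = -0.5·1.9·0.6 = -0.57
var(0.8X - 0.2Y) = (0.8)²·var(X) + (-0.2)²·var(Y) + 2·(0.8)·(-0.2)·cov(X,Y)
= 0.64·3.61 + 0.04·0.36 + -0.32·-0.57 = 2.5072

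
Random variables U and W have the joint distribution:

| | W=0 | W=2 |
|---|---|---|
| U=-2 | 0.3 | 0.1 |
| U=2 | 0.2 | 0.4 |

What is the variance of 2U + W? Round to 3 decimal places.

E[U] = 0.4,  E[W] = 1,  E[UW] = 1.2
V(U) = 4 − (0.4)² = 3.84;  V(W) = 2 − (1)² = 1
cov(U,W) = 1.2 − (0.4)(1) = 0.8
V(2U + W) = (2)²·3.84 + (1)²·1 + 2·(2)·(1)·0.8 = 19.56

19.560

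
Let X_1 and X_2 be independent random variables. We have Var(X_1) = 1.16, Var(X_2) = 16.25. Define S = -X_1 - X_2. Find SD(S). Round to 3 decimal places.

4.173

By independence, Var(S) = (-1)²Var(X_1) + (-1)²Var(X_2)
= (-1)²·1.16 + (-1)²·16.25 = 17.41
SD(S) = √17.41 ≈ 4.173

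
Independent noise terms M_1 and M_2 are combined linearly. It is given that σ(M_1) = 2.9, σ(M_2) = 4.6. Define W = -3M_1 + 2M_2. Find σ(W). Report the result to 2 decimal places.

12.66

Var(M_1) = 8.41, Var(M_2) = 21.16
By independence, Var(W) = (-3)²Var(M_1) + (2)²Var(M_2)
= (-3)²·8.41 + (2)²·21.16 = 160.33
σ(W) = √160.33 ≈ 12.66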